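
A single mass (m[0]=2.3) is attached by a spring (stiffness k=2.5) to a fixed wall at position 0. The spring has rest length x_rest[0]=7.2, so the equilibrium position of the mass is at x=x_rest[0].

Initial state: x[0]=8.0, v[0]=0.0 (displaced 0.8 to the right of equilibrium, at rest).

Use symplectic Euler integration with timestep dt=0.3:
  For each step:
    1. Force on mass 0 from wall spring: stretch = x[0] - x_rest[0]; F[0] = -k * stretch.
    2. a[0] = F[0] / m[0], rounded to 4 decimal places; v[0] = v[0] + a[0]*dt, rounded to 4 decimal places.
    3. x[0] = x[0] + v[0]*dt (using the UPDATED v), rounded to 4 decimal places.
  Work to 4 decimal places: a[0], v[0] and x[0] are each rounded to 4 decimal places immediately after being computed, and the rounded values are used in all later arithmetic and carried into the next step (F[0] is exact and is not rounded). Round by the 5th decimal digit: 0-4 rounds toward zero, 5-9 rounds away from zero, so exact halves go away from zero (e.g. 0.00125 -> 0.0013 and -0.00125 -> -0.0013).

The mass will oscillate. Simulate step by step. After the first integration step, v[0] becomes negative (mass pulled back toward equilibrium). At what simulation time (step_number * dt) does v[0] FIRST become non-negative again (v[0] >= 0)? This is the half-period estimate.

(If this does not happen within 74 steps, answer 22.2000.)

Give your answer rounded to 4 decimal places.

Answer: 3.3000

Derivation:
Step 0: x=[8.0000] v=[0.0000]
Step 1: x=[7.9217] v=[-0.2609]
Step 2: x=[7.7728] v=[-0.4963]
Step 3: x=[7.5679] v=[-0.6831]
Step 4: x=[7.3270] v=[-0.8031]
Step 5: x=[7.0737] v=[-0.8445]
Step 6: x=[6.8327] v=[-0.8033]
Step 7: x=[6.6277] v=[-0.6835]
Step 8: x=[6.4786] v=[-0.4969]
Step 9: x=[6.4001] v=[-0.2617]
Step 10: x=[6.3998] v=[-0.0009]
Step 11: x=[6.4778] v=[0.2600]
First v>=0 after going negative at step 11, time=3.3000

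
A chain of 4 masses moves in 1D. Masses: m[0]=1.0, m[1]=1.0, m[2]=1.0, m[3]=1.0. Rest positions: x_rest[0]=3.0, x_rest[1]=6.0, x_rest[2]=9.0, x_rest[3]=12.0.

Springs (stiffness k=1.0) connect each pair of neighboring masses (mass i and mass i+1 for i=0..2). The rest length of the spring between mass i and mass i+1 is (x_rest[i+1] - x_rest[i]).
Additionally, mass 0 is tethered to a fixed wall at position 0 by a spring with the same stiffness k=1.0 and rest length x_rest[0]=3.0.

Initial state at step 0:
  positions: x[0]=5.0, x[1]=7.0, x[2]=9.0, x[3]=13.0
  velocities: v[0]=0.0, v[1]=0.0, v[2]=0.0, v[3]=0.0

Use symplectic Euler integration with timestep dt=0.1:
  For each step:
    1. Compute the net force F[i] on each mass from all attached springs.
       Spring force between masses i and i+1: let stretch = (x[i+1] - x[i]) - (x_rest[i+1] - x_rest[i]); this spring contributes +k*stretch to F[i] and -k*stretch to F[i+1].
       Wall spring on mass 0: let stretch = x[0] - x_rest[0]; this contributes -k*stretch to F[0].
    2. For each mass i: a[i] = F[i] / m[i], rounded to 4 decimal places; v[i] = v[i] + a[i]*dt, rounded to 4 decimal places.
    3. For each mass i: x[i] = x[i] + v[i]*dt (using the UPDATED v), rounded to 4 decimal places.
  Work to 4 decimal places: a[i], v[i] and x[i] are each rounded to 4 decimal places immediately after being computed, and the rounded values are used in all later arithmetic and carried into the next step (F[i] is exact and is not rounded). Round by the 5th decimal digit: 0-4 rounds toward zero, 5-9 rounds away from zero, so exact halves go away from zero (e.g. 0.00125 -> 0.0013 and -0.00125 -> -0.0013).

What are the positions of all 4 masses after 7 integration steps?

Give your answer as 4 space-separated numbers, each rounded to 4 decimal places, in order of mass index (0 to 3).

Answer: 4.2329 6.9881 9.4996 12.7562

Derivation:
Step 0: x=[5.0000 7.0000 9.0000 13.0000] v=[0.0000 0.0000 0.0000 0.0000]
Step 1: x=[4.9700 7.0000 9.0200 12.9900] v=[-0.3000 0.0000 0.2000 -0.1000]
Step 2: x=[4.9106 6.9999 9.0595 12.9703] v=[-0.5940 -0.0010 0.3950 -0.1970]
Step 3: x=[4.8230 6.9995 9.1175 12.9415] v=[-0.8761 -0.0040 0.5801 -0.2881]
Step 4: x=[4.7089 6.9985 9.1926 12.9045] v=[-1.1408 -0.0099 0.7507 -0.3705]
Step 5: x=[4.5706 6.9966 9.2829 12.8603] v=[-1.3827 -0.0195 0.9025 -0.4417]
Step 6: x=[4.4109 6.9933 9.3861 12.8104] v=[-1.5972 -0.0335 1.0316 -0.4994]
Step 7: x=[4.2329 6.9881 9.4996 12.7562] v=[-1.7801 -0.0525 1.1348 -0.5418]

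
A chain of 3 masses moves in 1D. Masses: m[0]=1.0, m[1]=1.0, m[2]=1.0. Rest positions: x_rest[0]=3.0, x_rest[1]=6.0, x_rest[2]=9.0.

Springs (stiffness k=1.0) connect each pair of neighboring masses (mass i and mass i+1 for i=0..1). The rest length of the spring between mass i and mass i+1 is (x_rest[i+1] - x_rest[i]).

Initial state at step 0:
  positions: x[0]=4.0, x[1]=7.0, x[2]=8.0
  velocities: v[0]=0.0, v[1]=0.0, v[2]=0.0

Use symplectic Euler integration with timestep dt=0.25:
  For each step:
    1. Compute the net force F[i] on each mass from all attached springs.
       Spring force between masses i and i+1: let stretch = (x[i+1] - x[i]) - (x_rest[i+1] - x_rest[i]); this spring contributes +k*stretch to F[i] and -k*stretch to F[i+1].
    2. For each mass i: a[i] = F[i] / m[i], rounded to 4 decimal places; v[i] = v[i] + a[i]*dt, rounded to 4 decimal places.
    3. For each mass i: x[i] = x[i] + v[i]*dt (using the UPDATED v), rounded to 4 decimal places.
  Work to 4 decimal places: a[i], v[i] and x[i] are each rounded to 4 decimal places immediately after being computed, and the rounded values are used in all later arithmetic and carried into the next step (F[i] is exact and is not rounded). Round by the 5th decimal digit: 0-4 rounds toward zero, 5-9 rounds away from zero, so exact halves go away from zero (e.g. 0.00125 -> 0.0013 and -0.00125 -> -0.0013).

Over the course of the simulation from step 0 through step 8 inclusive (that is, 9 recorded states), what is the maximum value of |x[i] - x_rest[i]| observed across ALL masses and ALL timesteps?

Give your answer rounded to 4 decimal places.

Step 0: x=[4.0000 7.0000 8.0000] v=[0.0000 0.0000 0.0000]
Step 1: x=[4.0000 6.8750 8.1250] v=[0.0000 -0.5000 0.5000]
Step 2: x=[3.9922 6.6484 8.3594] v=[-0.0313 -0.9063 0.9375]
Step 3: x=[3.9629 6.3628 8.6744] v=[-0.1173 -1.1426 1.2598]
Step 4: x=[3.8961 6.0716 9.0324] v=[-0.2673 -1.1647 1.4319]
Step 5: x=[3.7778 5.8295 9.3928] v=[-0.4734 -0.9684 1.4417]
Step 6: x=[3.6002 5.6819 9.7180] v=[-0.7105 -0.5905 1.3009]
Step 7: x=[3.3652 5.6564 9.9785] v=[-0.9401 -0.1019 1.0419]
Step 8: x=[3.0859 5.7579 10.1564] v=[-1.1173 0.4058 0.7114]
Max displacement = 1.1564

Answer: 1.1564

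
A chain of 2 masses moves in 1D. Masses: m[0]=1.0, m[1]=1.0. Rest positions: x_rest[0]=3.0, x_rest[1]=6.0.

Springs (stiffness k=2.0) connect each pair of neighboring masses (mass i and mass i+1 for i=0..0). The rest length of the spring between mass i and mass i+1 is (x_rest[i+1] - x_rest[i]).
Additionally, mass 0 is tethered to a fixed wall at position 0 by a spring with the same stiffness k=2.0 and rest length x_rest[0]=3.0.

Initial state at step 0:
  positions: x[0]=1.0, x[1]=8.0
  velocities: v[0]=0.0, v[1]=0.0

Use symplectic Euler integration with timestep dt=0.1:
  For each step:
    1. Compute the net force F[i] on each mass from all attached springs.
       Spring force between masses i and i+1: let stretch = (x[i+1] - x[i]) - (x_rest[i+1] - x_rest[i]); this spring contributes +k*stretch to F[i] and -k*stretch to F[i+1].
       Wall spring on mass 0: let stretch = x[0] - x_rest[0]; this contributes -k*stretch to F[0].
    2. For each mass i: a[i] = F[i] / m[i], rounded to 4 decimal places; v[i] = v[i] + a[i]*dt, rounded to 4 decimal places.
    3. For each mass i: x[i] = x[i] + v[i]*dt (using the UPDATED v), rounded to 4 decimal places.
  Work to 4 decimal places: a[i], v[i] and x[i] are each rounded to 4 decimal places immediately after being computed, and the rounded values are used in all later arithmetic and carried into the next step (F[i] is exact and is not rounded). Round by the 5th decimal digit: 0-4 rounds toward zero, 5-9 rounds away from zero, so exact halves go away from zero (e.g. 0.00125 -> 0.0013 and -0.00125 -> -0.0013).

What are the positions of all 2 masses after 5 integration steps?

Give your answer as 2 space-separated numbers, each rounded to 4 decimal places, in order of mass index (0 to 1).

Answer: 2.5852 6.9343

Derivation:
Step 0: x=[1.0000 8.0000] v=[0.0000 0.0000]
Step 1: x=[1.1200 7.9200] v=[1.2000 -0.8000]
Step 2: x=[1.3536 7.7640] v=[2.3360 -1.5600]
Step 3: x=[1.6883 7.5398] v=[3.3474 -2.2421]
Step 4: x=[2.1063 7.2586] v=[4.1800 -2.8124]
Step 5: x=[2.5852 6.9343] v=[4.7892 -3.2429]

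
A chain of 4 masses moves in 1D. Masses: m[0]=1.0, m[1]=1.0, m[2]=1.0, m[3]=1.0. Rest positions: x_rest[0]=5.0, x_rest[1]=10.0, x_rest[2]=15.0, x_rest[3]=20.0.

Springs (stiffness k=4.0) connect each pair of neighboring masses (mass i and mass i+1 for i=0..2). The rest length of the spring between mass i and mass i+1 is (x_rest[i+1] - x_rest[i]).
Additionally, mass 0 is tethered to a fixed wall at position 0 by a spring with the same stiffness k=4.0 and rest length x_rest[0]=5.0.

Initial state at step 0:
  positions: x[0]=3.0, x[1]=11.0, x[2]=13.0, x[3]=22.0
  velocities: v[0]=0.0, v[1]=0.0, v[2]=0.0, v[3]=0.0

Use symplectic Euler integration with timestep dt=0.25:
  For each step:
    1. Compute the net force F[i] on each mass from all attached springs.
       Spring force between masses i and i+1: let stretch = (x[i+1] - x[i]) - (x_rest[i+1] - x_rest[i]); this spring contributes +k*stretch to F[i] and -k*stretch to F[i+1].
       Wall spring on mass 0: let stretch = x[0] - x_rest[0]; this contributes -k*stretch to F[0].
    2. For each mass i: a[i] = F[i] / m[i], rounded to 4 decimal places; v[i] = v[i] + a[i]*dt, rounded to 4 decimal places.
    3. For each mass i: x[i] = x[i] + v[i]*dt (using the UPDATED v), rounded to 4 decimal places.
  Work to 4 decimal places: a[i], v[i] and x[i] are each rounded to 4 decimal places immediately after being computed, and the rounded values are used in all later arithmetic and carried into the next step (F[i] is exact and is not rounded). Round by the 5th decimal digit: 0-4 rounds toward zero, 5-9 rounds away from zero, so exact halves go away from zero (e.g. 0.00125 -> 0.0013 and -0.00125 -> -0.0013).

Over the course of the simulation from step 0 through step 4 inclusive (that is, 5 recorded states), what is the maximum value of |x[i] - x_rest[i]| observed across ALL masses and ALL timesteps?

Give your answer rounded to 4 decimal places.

Step 0: x=[3.0000 11.0000 13.0000 22.0000] v=[0.0000 0.0000 0.0000 0.0000]
Step 1: x=[4.2500 9.5000 14.7500 21.0000] v=[5.0000 -6.0000 7.0000 -4.0000]
Step 2: x=[5.7500 8.0000 16.7500 19.6875] v=[6.0000 -6.0000 8.0000 -5.2500]
Step 3: x=[6.3750 8.1250 17.2969 18.8906] v=[2.5000 0.5000 2.1875 -3.1875]
Step 4: x=[5.8438 10.1055 15.9492 18.9453] v=[-2.1250 7.9219 -5.3907 0.2188]
Max displacement = 2.2969

Answer: 2.2969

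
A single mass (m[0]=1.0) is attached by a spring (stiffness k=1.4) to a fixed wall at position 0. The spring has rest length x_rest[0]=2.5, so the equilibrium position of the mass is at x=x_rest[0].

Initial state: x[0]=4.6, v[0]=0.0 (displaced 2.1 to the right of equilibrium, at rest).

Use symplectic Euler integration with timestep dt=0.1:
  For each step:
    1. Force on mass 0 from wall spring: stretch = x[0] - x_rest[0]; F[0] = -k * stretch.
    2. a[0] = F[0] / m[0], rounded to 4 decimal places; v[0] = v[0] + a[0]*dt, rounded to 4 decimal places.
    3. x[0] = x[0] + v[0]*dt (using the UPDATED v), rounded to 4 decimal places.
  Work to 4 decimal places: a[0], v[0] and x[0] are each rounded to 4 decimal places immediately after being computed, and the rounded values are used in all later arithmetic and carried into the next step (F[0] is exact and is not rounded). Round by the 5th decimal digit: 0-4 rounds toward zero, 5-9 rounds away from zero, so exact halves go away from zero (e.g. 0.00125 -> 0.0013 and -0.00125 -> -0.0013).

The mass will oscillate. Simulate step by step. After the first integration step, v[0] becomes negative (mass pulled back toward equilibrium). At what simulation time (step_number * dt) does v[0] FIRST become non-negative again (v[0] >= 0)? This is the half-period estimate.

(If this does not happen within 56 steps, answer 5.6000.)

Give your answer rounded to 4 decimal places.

Step 0: x=[4.6000] v=[0.0000]
Step 1: x=[4.5706] v=[-0.2940]
Step 2: x=[4.5122] v=[-0.5839]
Step 3: x=[4.4256] v=[-0.8656]
Step 4: x=[4.3121] v=[-1.1352]
Step 5: x=[4.1732] v=[-1.3889]
Step 6: x=[4.0109] v=[-1.6232]
Step 7: x=[3.8274] v=[-1.8347]
Step 8: x=[3.6254] v=[-2.0205]
Step 9: x=[3.4076] v=[-2.1781]
Step 10: x=[3.1771] v=[-2.3052]
Step 11: x=[2.9371] v=[-2.4000]
Step 12: x=[2.6910] v=[-2.4612]
Step 13: x=[2.4422] v=[-2.4879]
Step 14: x=[2.1942] v=[-2.4798]
Step 15: x=[1.9505] v=[-2.4370]
Step 16: x=[1.7145] v=[-2.3601]
Step 17: x=[1.4895] v=[-2.2501]
Step 18: x=[1.2786] v=[-2.1086]
Step 19: x=[1.0848] v=[-1.9376]
Step 20: x=[0.9109] v=[-1.7395]
Step 21: x=[0.7592] v=[-1.5170]
Step 22: x=[0.6319] v=[-1.2733]
Step 23: x=[0.5307] v=[-1.0118]
Step 24: x=[0.4571] v=[-0.7361]
Step 25: x=[0.4121] v=[-0.4501]
Step 26: x=[0.3963] v=[-0.1578]
Step 27: x=[0.4100] v=[0.1367]
First v>=0 after going negative at step 27, time=2.7000

Answer: 2.7000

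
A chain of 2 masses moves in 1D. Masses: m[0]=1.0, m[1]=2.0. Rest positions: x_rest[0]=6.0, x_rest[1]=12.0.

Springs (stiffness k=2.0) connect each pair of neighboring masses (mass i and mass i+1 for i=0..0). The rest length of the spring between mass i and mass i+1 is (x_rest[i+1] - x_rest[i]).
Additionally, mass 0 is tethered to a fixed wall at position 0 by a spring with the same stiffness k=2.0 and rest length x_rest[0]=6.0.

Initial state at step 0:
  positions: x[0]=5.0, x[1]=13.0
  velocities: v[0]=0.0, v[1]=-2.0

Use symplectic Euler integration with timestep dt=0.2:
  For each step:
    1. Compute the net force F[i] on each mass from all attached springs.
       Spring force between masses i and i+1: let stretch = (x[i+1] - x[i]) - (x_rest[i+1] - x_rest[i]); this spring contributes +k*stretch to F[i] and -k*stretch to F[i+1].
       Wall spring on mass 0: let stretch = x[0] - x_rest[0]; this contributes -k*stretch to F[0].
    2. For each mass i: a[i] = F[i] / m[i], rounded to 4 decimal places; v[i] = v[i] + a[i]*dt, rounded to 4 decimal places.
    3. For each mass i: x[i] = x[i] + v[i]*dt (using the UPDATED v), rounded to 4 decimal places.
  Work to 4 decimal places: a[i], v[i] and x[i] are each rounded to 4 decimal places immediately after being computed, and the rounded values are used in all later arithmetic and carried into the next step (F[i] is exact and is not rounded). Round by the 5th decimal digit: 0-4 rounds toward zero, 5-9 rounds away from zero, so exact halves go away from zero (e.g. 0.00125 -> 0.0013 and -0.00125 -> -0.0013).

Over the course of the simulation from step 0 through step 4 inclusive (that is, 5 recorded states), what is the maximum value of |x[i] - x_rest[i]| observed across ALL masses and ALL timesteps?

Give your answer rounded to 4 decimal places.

Step 0: x=[5.0000 13.0000] v=[0.0000 -2.0000]
Step 1: x=[5.2400 12.5200] v=[1.2000 -2.4000]
Step 2: x=[5.6432 11.9888] v=[2.0160 -2.6560]
Step 3: x=[6.1026 11.4438] v=[2.2970 -2.7251]
Step 4: x=[6.5011 10.9251] v=[1.9924 -2.5933]
Max displacement = 1.0749

Answer: 1.0749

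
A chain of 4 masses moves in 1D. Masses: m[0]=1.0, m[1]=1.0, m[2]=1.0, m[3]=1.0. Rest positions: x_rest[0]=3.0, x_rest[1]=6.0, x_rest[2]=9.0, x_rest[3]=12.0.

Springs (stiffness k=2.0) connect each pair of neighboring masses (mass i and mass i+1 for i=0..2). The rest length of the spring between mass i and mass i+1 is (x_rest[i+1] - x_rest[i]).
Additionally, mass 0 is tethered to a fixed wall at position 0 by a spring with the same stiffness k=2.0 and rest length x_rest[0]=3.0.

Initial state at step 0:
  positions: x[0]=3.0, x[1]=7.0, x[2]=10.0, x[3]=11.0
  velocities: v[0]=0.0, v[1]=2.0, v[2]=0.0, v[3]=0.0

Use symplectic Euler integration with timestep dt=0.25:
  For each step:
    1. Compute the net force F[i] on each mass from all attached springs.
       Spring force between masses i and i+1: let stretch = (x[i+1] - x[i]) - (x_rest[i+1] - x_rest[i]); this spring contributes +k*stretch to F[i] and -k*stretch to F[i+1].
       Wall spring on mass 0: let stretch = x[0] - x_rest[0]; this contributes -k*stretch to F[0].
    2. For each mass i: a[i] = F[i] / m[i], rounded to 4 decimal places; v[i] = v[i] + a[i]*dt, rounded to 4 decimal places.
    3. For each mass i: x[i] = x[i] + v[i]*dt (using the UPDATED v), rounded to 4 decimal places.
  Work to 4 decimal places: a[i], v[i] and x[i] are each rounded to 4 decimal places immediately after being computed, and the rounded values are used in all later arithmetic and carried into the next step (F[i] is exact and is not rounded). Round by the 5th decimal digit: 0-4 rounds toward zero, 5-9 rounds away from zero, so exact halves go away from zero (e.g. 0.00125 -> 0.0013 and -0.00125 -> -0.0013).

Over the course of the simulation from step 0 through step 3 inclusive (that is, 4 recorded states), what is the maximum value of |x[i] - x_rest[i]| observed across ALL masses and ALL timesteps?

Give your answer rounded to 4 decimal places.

Answer: 1.5156

Derivation:
Step 0: x=[3.0000 7.0000 10.0000 11.0000] v=[0.0000 2.0000 0.0000 0.0000]
Step 1: x=[3.1250 7.3750 9.7500 11.2500] v=[0.5000 1.5000 -1.0000 1.0000]
Step 2: x=[3.3906 7.5156 9.3906 11.6875] v=[1.0625 0.5625 -1.4375 1.7500]
Step 3: x=[3.7480 7.3750 9.0840 12.2129] v=[1.4297 -0.5625 -1.2266 2.1016]
Max displacement = 1.5156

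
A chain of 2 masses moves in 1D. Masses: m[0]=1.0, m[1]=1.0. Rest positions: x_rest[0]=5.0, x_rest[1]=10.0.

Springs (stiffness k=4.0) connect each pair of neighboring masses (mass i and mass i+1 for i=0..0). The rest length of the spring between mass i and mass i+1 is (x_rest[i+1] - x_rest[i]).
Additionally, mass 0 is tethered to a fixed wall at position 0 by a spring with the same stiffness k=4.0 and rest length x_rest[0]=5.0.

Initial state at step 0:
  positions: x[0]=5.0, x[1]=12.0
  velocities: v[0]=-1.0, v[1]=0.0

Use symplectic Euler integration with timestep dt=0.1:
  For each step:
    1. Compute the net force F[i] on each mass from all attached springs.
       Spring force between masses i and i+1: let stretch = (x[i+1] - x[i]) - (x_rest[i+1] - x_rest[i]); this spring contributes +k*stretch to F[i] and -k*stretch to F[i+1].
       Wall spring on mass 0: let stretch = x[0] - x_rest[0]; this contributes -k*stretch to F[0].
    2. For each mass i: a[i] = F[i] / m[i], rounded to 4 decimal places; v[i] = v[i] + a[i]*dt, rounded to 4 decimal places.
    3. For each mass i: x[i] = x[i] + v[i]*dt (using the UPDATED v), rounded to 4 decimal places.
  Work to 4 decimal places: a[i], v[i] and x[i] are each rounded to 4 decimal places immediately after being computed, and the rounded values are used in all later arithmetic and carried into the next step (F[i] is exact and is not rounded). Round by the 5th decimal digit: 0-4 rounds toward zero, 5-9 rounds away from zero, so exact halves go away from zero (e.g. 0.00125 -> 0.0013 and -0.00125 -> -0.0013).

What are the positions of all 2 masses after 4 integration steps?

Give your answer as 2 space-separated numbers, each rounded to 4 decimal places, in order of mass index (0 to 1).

Answer: 5.3383 11.2544

Derivation:
Step 0: x=[5.0000 12.0000] v=[-1.0000 0.0000]
Step 1: x=[4.9800 11.9200] v=[-0.2000 -0.8000]
Step 2: x=[5.0384 11.7624] v=[0.5840 -1.5760]
Step 3: x=[5.1642 11.5358] v=[1.2582 -2.2656]
Step 4: x=[5.3383 11.2544] v=[1.7412 -2.8142]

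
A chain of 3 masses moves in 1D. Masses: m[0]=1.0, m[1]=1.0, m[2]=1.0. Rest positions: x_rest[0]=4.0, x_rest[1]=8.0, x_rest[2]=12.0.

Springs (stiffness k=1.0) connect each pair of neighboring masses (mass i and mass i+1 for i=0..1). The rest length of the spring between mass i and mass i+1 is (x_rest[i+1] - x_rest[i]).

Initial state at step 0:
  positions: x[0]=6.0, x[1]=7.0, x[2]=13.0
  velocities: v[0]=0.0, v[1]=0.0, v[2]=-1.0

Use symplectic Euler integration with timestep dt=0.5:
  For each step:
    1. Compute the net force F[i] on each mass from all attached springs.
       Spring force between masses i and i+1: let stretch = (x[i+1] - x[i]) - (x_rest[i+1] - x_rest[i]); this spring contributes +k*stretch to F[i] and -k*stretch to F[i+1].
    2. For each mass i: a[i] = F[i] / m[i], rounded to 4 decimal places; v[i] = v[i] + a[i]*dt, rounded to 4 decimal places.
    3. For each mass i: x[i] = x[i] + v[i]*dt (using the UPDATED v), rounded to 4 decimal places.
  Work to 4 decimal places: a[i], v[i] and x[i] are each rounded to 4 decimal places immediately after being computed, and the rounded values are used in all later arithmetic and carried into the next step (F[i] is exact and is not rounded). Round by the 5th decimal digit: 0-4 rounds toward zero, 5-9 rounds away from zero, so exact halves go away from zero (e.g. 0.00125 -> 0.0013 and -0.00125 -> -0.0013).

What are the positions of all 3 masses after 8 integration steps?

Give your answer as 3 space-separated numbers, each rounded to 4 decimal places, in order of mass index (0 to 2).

Answer: 2.8575 7.0573 12.0856

Derivation:
Step 0: x=[6.0000 7.0000 13.0000] v=[0.0000 0.0000 -1.0000]
Step 1: x=[5.2500 8.2500 12.0000] v=[-1.5000 2.5000 -2.0000]
Step 2: x=[4.2500 9.6875 11.0625] v=[-2.0000 2.8750 -1.8750]
Step 3: x=[3.6094 10.1094 10.7813] v=[-1.2813 0.8438 -0.5625]
Step 4: x=[3.5938 9.0743 11.3321] v=[-0.0313 -2.0703 1.1016]
Step 5: x=[3.9483 7.2335 12.3185] v=[0.7090 -3.6817 1.9727]
Step 6: x=[4.1241 5.8426 13.0336] v=[0.3516 -2.7818 1.4302]
Step 7: x=[3.7295 5.8198 12.9510] v=[-0.7892 -0.0456 -0.1653]
Step 8: x=[2.8575 7.0573 12.0856] v=[-1.7441 2.4749 -1.7309]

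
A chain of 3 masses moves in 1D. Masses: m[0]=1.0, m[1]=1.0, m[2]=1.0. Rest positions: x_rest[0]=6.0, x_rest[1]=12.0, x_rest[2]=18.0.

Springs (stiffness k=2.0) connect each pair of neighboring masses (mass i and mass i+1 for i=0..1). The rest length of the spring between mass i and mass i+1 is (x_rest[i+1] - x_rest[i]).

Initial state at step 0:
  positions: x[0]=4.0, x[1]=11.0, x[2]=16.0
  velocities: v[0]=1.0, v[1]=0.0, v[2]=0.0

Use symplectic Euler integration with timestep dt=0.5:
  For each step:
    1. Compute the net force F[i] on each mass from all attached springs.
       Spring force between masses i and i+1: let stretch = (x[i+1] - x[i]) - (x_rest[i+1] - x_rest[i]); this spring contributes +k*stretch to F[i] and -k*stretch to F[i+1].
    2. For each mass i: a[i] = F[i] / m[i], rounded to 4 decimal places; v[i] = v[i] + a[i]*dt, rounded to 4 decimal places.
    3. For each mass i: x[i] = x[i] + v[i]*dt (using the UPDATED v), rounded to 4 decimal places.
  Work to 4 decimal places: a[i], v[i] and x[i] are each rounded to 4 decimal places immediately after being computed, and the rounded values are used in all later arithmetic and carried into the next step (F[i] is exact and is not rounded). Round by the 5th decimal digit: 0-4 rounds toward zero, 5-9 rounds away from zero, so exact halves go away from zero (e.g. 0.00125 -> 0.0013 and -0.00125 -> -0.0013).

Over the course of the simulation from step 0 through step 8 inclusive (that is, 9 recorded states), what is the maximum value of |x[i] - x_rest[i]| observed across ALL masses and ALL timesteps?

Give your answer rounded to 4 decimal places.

Step 0: x=[4.0000 11.0000 16.0000] v=[1.0000 0.0000 0.0000]
Step 1: x=[5.0000 10.0000 16.5000] v=[2.0000 -2.0000 1.0000]
Step 2: x=[5.5000 9.7500 16.7500] v=[1.0000 -0.5000 0.5000]
Step 3: x=[5.1250 10.8750 16.5000] v=[-0.7500 2.2500 -0.5000]
Step 4: x=[4.6250 11.9375 16.4375] v=[-1.0000 2.1250 -0.1250]
Step 5: x=[4.7813 11.5938 17.1250] v=[0.3125 -0.6875 1.3750]
Step 6: x=[5.3438 10.6094 18.0469] v=[1.1250 -1.9688 1.8438]
Step 7: x=[5.5391 10.7110 18.2501] v=[0.3906 0.2031 0.4063]
Step 8: x=[5.3204 11.9962 17.6837] v=[-0.4375 2.5703 -1.1328]
Max displacement = 2.2500

Answer: 2.2500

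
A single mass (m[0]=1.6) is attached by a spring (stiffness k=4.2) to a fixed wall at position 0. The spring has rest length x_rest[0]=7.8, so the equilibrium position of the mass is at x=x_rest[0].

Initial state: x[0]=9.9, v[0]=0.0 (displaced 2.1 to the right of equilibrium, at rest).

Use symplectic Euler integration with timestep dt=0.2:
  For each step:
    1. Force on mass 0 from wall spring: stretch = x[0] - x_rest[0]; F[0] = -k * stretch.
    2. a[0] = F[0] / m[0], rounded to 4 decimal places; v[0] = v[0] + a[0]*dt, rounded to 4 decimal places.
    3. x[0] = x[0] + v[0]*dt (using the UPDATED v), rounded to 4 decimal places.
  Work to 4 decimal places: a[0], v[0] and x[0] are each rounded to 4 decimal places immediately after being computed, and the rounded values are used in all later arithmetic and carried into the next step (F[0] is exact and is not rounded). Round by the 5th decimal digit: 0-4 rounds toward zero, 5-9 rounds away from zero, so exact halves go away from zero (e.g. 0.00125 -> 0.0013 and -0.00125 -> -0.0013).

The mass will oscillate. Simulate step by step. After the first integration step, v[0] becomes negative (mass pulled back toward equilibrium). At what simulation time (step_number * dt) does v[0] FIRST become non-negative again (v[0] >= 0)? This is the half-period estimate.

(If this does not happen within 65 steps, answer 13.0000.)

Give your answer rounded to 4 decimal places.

Step 0: x=[9.9000] v=[0.0000]
Step 1: x=[9.6795] v=[-1.1025]
Step 2: x=[9.2617] v=[-2.0892]
Step 3: x=[8.6904] v=[-2.8566]
Step 4: x=[8.0256] v=[-3.3241]
Step 5: x=[7.3371] v=[-3.4425]
Step 6: x=[6.6972] v=[-3.1995]
Step 7: x=[6.1731] v=[-2.6205]
Step 8: x=[5.8198] v=[-1.7664]
Step 9: x=[5.6744] v=[-0.7268]
Step 10: x=[5.7522] v=[0.3891]
First v>=0 after going negative at step 10, time=2.0000

Answer: 2.0000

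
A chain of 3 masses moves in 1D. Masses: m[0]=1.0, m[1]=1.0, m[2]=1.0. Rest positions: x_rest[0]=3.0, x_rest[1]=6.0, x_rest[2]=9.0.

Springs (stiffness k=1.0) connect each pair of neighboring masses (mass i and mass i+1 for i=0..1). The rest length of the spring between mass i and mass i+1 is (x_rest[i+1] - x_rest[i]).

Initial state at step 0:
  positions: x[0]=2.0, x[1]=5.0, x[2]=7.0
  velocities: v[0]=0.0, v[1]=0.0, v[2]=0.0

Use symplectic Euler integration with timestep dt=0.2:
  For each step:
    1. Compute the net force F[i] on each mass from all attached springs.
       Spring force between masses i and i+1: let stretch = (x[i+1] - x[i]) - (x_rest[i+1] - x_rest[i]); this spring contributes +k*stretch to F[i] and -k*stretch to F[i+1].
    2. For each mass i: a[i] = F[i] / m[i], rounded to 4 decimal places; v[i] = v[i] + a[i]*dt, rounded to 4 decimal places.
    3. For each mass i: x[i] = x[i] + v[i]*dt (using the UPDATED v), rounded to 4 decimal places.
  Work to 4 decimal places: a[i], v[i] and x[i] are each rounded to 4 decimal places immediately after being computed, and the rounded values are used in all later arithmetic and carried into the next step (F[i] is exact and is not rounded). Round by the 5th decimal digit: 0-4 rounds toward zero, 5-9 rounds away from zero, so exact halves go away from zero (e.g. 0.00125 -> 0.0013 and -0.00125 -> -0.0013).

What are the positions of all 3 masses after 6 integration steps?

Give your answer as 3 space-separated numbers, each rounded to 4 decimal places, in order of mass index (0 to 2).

Step 0: x=[2.0000 5.0000 7.0000] v=[0.0000 0.0000 0.0000]
Step 1: x=[2.0000 4.9600 7.0400] v=[0.0000 -0.2000 0.2000]
Step 2: x=[1.9984 4.8848 7.1168] v=[-0.0080 -0.3760 0.3840]
Step 3: x=[1.9923 4.7834 7.2243] v=[-0.0307 -0.5069 0.5376]
Step 4: x=[1.9778 4.6680 7.3542] v=[-0.0725 -0.5769 0.6494]
Step 5: x=[1.9509 4.5525 7.4966] v=[-0.1345 -0.5777 0.7122]
Step 6: x=[1.9081 4.4507 7.6413] v=[-0.2142 -0.5092 0.7234]

Answer: 1.9081 4.4507 7.6413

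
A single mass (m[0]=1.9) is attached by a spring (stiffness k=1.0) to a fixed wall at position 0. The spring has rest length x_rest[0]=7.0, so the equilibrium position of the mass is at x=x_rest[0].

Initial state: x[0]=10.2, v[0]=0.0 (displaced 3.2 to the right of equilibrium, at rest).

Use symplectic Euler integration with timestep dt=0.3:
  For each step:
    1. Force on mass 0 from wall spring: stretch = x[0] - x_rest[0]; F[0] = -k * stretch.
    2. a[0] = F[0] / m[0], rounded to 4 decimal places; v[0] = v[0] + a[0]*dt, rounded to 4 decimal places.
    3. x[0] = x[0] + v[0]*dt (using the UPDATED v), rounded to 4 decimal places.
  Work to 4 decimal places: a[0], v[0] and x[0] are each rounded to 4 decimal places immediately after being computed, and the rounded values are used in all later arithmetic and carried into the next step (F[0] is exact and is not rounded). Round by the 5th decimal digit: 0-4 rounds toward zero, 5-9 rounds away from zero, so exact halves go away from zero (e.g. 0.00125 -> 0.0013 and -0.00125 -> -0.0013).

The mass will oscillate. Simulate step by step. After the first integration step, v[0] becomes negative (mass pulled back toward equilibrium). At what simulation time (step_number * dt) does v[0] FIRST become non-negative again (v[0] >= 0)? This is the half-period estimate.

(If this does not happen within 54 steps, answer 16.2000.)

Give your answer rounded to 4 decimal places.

Answer: 4.5000

Derivation:
Step 0: x=[10.2000] v=[0.0000]
Step 1: x=[10.0484] v=[-0.5053]
Step 2: x=[9.7524] v=[-0.9866]
Step 3: x=[9.3260] v=[-1.4212]
Step 4: x=[8.7895] v=[-1.7885]
Step 5: x=[8.1682] v=[-2.0710]
Step 6: x=[7.4916] v=[-2.2554]
Step 7: x=[6.7917] v=[-2.3330]
Step 8: x=[6.1017] v=[-2.3001]
Step 9: x=[5.4542] v=[-2.1583]
Step 10: x=[4.8799] v=[-1.9142]
Step 11: x=[4.4061] v=[-1.5795]
Step 12: x=[4.0551] v=[-1.1699]
Step 13: x=[3.8436] v=[-0.7049]
Step 14: x=[3.7817] v=[-0.2065]
Step 15: x=[3.8722] v=[0.3016]
First v>=0 after going negative at step 15, time=4.5000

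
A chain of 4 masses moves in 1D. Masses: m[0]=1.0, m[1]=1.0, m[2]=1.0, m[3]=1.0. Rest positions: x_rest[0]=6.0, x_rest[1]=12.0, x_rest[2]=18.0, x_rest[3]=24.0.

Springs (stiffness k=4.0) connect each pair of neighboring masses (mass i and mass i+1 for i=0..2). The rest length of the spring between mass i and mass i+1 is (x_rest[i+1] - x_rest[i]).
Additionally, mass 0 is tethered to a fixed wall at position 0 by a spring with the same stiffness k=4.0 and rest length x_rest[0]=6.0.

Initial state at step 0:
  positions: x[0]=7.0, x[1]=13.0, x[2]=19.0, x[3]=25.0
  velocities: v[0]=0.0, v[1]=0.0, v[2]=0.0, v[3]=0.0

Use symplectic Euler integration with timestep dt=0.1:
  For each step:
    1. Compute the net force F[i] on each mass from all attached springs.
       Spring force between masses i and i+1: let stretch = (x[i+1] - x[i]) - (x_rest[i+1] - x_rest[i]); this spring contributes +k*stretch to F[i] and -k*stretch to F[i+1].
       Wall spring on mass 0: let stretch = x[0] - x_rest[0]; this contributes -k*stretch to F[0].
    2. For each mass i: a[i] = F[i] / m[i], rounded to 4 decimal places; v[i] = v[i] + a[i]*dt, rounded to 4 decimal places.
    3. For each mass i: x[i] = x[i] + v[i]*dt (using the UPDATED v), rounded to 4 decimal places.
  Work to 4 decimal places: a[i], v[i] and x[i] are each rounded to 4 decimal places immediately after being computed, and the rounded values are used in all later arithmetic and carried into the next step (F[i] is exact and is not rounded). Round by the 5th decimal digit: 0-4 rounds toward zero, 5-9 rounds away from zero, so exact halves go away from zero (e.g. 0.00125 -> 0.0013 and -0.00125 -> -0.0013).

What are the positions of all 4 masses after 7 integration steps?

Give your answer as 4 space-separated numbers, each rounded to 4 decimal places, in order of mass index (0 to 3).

Answer: 6.2217 12.8466 18.9890 24.9996

Derivation:
Step 0: x=[7.0000 13.0000 19.0000 25.0000] v=[0.0000 0.0000 0.0000 0.0000]
Step 1: x=[6.9600 13.0000 19.0000 25.0000] v=[-0.4000 0.0000 0.0000 0.0000]
Step 2: x=[6.8832 12.9984 19.0000 25.0000] v=[-0.7680 -0.0160 0.0000 0.0000]
Step 3: x=[6.7757 12.9923 18.9999 25.0000] v=[-1.0752 -0.0614 -0.0006 0.0000]
Step 4: x=[6.6458 12.9778 18.9995 25.0000] v=[-1.2988 -0.1450 -0.0036 0.0000]
Step 5: x=[6.5034 12.9509 18.9983 25.0000] v=[-1.4243 -0.2691 -0.0121 -0.0002]
Step 6: x=[6.3587 12.9080 18.9953 24.9999] v=[-1.4467 -0.4291 -0.0304 -0.0009]
Step 7: x=[6.2217 12.8466 18.9890 24.9996] v=[-1.3705 -0.6139 -0.0635 -0.0027]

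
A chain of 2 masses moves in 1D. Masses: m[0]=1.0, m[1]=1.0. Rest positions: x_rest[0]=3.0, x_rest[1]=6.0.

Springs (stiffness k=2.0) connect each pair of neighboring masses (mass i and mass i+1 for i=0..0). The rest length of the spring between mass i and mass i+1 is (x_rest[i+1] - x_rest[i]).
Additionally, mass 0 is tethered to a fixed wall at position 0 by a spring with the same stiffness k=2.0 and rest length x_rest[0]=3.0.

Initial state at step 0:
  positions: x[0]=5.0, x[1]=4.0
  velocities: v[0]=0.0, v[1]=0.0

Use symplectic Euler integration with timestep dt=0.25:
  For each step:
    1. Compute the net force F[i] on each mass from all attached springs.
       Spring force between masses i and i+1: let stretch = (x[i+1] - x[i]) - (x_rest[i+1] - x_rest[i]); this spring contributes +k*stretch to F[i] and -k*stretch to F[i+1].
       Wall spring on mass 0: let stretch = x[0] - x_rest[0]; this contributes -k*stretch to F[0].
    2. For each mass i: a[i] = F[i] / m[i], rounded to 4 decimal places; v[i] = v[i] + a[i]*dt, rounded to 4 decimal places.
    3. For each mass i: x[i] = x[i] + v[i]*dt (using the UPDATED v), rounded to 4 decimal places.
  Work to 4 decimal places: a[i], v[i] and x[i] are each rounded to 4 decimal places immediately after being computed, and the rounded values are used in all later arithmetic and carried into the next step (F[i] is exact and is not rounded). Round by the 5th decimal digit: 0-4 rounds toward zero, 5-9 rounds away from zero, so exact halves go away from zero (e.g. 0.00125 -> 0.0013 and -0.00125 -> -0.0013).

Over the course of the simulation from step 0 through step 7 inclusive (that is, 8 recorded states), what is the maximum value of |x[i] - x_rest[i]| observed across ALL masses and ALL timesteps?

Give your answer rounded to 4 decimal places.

Step 0: x=[5.0000 4.0000] v=[0.0000 0.0000]
Step 1: x=[4.2500 4.5000] v=[-3.0000 2.0000]
Step 2: x=[3.0000 5.3438] v=[-5.0000 3.3750]
Step 3: x=[1.6680 6.2696] v=[-5.3281 3.7031]
Step 4: x=[0.7027 6.9952] v=[-3.8613 2.9023]
Step 5: x=[0.4361 7.3092] v=[-1.0664 1.2561]
Step 6: x=[0.9741 7.1391] v=[2.1521 -0.6805]
Step 7: x=[2.1610 6.5734] v=[4.7476 -2.2630]
Max displacement = 2.5639

Answer: 2.5639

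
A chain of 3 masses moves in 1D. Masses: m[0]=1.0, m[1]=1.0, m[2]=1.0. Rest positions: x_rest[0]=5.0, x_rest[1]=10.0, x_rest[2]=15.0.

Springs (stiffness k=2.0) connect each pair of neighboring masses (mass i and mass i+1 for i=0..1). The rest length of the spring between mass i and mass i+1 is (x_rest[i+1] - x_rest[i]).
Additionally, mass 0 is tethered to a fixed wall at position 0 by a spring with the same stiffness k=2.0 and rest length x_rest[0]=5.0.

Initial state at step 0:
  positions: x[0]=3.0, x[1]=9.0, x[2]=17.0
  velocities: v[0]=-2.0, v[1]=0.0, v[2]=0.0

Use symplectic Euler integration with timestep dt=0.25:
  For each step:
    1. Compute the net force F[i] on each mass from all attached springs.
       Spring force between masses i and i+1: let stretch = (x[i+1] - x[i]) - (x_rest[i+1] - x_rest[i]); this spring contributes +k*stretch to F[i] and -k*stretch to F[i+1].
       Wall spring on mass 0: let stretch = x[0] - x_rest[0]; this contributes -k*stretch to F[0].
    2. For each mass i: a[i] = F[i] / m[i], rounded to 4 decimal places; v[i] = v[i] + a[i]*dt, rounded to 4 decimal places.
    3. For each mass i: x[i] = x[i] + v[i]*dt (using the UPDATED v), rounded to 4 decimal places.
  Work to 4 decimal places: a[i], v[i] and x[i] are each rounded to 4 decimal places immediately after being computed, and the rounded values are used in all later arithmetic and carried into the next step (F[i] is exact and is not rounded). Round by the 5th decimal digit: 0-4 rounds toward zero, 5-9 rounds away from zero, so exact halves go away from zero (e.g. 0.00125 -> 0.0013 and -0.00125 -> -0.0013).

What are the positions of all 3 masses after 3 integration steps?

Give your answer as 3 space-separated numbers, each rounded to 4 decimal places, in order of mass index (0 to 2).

Answer: 3.9063 9.9863 15.1152

Derivation:
Step 0: x=[3.0000 9.0000 17.0000] v=[-2.0000 0.0000 0.0000]
Step 1: x=[2.8750 9.2500 16.6250] v=[-0.5000 1.0000 -1.5000]
Step 2: x=[3.1875 9.6250 15.9531] v=[1.2500 1.5000 -2.6875]
Step 3: x=[3.9063 9.9863 15.1152] v=[2.8750 1.4453 -3.3516]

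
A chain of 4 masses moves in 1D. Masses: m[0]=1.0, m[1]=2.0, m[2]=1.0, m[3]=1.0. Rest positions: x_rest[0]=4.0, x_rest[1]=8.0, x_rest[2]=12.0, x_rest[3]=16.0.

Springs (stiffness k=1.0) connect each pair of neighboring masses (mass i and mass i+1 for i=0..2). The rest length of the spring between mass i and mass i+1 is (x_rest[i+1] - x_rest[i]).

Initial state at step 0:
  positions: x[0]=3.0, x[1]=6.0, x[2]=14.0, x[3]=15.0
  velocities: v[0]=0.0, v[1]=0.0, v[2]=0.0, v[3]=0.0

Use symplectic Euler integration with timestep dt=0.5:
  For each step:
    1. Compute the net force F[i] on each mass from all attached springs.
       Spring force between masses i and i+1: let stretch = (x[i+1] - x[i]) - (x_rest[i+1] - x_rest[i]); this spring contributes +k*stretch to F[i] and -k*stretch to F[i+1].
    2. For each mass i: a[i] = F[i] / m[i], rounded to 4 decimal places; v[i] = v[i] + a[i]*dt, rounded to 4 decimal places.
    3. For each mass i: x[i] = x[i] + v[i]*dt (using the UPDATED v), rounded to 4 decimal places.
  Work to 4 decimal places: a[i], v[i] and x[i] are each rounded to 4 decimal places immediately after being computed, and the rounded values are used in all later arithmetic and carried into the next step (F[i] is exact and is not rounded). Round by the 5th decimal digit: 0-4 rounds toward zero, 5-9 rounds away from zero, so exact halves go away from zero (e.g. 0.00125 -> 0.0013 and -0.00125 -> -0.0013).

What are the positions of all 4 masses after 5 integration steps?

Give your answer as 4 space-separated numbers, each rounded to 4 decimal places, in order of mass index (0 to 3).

Answer: 3.4389 7.3878 11.2553 14.5309

Derivation:
Step 0: x=[3.0000 6.0000 14.0000 15.0000] v=[0.0000 0.0000 0.0000 0.0000]
Step 1: x=[2.7500 6.6250 12.2500 15.7500] v=[-0.5000 1.2500 -3.5000 1.5000]
Step 2: x=[2.4688 7.4688 9.9688 16.6250] v=[-0.5625 1.6875 -4.5625 1.7500]
Step 3: x=[2.4376 8.0001 8.7266 16.8360] v=[-0.0625 1.0625 -2.4844 0.4219]
Step 4: x=[2.7970 7.9269 9.3302 16.0196] v=[0.7188 -0.1465 1.2071 -1.6328]
Step 5: x=[3.4389 7.3878 11.2553 14.5309] v=[1.2838 -1.0782 3.8502 -2.9775]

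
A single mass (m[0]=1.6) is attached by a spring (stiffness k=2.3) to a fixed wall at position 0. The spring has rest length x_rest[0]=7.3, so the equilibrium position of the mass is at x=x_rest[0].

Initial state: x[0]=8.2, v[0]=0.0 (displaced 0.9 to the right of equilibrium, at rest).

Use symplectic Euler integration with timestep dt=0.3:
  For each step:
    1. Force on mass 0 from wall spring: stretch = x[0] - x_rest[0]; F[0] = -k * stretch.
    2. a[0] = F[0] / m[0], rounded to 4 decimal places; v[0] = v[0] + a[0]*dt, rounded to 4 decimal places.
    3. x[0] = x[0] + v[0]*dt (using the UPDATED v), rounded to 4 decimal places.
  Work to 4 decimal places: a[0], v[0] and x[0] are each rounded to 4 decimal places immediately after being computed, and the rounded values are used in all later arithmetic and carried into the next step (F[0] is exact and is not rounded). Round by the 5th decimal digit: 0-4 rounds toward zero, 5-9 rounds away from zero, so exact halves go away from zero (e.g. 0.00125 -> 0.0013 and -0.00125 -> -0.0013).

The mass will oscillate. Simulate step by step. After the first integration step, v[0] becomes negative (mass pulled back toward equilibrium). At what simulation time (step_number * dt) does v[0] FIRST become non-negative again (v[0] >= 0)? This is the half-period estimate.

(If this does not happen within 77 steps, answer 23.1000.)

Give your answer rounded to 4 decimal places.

Step 0: x=[8.2000] v=[0.0000]
Step 1: x=[8.0836] v=[-0.3881]
Step 2: x=[7.8658] v=[-0.7260]
Step 3: x=[7.5748] v=[-0.9700]
Step 4: x=[7.2483] v=[-1.0885]
Step 5: x=[6.9284] v=[-1.0662]
Step 6: x=[6.6566] v=[-0.9059]
Step 7: x=[6.4681] v=[-0.6284]
Step 8: x=[6.3872] v=[-0.2696]
Step 9: x=[6.4244] v=[0.1241]
First v>=0 after going negative at step 9, time=2.7000

Answer: 2.7000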